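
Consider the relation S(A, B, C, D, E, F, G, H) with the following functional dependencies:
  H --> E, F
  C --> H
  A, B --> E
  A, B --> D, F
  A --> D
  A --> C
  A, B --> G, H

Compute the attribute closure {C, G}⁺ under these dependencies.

Start with {C, G}.
C --> H applies; add {H} → now {C, G, H}.
H --> E, F applies; add {E, F} → now {C, E, F, G, H}.
No further FD applies.

{C, E, F, G, H}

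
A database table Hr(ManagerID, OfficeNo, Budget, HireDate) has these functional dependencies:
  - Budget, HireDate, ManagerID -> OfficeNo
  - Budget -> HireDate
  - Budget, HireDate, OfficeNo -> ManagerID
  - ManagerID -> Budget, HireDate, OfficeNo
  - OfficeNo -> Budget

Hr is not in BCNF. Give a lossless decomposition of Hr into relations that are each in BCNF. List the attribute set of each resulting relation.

{Budget, HireDate}; {Budget, ManagerID, OfficeNo}

Candidate keys of the original relation: {ManagerID}, {OfficeNo}.
{Budget, HireDate, ManagerID, OfficeNo}: {Budget} determines {Budget, HireDate} here but is not a superkey — split on Budget -> HireDate, giving {Budget, HireDate} and {Budget, ManagerID, OfficeNo}.
{Budget, HireDate} has no BCNF violation.
{Budget, ManagerID, OfficeNo} has no BCNF violation.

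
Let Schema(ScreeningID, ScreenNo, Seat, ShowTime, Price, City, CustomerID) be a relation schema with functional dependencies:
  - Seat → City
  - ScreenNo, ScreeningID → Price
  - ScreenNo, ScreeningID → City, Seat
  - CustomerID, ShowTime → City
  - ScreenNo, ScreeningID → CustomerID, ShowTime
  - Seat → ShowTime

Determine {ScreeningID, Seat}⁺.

{City, ScreeningID, Seat, ShowTime}

Start with {ScreeningID, Seat}.
Seat → City applies; add {City} → now {City, ScreeningID, Seat}.
Seat → ShowTime applies; add {ShowTime} → now {City, ScreeningID, Seat, ShowTime}.
No further FD applies.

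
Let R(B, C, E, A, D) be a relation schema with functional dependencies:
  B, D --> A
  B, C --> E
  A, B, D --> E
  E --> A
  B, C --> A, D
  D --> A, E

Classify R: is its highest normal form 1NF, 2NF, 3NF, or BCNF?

2NF

Candidate key: {B, C}. Prime attributes: {B, C}.
B, D --> A: {B, D}⁺ = {A, B, D, E}, which is not all of the attributes, so the left side is not a superkey — BCNF is violated.
Because {A} is non-prime and the left side of B, D --> A is not a superkey, the relation is not in 3NF.
No proper subset of a key has a non-prime attribute in its closure, so there is no partial dependency; 2NF holds.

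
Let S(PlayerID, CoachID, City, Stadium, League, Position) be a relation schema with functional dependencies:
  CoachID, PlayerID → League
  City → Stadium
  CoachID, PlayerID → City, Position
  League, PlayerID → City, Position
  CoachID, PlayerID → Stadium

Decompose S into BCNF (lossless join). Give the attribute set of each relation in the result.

Candidate key of the original relation: {CoachID, PlayerID}.
{City, CoachID, League, PlayerID, Position, Stadium}: {City} determines {City, Stadium} here but is not a superkey — split on City → Stadium, giving {City, Stadium} and {City, CoachID, League, PlayerID, Position}.
{City, Stadium} has no BCNF violation.
{City, CoachID, League, PlayerID, Position}: {League, PlayerID} determines {City, League, PlayerID, Position} here but is not a superkey — split on League, PlayerID → City, Position, giving {City, League, PlayerID, Position} and {CoachID, League, PlayerID}.
{City, League, PlayerID, Position} has no BCNF violation.
{CoachID, League, PlayerID} has no BCNF violation.

{City, League, PlayerID, Position}; {City, Stadium}; {CoachID, League, PlayerID}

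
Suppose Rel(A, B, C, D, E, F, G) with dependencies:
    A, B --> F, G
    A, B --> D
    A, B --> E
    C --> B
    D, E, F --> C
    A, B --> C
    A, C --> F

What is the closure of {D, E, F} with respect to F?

{B, C, D, E, F}

Start with {D, E, F}.
D, E, F --> C applies; add {C} → now {C, D, E, F}.
C --> B applies; add {B} → now {B, C, D, E, F}.
No further FD applies.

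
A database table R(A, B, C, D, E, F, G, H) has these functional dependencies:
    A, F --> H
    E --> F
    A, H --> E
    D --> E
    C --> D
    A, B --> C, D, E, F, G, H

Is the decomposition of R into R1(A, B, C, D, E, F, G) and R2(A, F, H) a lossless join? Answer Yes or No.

The shared attributes are {A, F} and {A, F}⁺ = {A, E, F, H}.
This includes all of R2, so the common attributes are a superkey of R2 — the join is lossless.

Yes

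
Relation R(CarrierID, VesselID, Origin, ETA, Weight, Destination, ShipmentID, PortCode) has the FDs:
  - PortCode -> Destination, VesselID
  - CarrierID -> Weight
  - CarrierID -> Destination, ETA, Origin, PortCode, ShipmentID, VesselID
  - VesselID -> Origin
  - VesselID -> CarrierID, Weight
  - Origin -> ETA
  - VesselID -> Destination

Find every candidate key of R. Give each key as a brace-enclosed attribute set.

{CarrierID}⁺ = {CarrierID, Destination, ETA, Origin, PortCode, ShipmentID, VesselID, Weight} — all of the relation — so {CarrierID} is a candidate key.
{PortCode}⁺ = {CarrierID, Destination, ETA, Origin, PortCode, ShipmentID, VesselID, Weight} — all of the relation — so {PortCode} is a candidate key.
{VesselID}⁺ = {CarrierID, Destination, ETA, Origin, PortCode, ShipmentID, VesselID, Weight} — all of the relation — so {VesselID} is a candidate key.
No proper subset of any of these is a key, and no other minimal superkey exists.

{CarrierID}, {PortCode}, {VesselID}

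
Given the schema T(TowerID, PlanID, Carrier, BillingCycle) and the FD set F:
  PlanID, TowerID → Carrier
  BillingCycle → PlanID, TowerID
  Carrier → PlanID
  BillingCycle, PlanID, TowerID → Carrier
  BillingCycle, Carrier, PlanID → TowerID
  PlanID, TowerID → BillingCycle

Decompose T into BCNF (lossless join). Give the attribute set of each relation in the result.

{BillingCycle, Carrier, TowerID}; {Carrier, PlanID}

Candidate keys of the original relation: {BillingCycle}, {Carrier, TowerID}, {PlanID, TowerID}.
Within {BillingCycle, Carrier, PlanID, TowerID}: {Carrier}⁺ ∩ {BillingCycle, Carrier, PlanID, TowerID} = {Carrier, PlanID}, not the whole set, so Carrier → PlanID violates BCNF; decompose into {Carrier, PlanID} and {BillingCycle, Carrier, TowerID}.
{Carrier, PlanID} has no BCNF violation.
{BillingCycle, Carrier, TowerID} has no BCNF violation.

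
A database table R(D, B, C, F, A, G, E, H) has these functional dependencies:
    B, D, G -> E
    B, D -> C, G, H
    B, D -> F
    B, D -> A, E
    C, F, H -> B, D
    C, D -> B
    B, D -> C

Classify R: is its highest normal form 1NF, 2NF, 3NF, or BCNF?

BCNF

Candidate keys: {B, D}, {C, D}, {C, F, H}. Prime attributes: {B, C, D, F, H}.
The left-hand side of every FD is a superkey, so BCNF is satisfied.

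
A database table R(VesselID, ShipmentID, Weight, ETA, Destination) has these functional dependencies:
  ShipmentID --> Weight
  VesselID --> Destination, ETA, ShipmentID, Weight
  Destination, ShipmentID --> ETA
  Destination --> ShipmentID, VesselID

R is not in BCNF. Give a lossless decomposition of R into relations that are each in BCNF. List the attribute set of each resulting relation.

{Destination, ETA, ShipmentID, VesselID}; {ShipmentID, Weight}

Candidate keys of the original relation: {Destination}, {VesselID}.
Within {Destination, ETA, ShipmentID, VesselID, Weight}: {ShipmentID}⁺ ∩ {Destination, ETA, ShipmentID, VesselID, Weight} = {ShipmentID, Weight}, not the whole set, so ShipmentID --> Weight violates BCNF; decompose into {ShipmentID, Weight} and {Destination, ETA, ShipmentID, VesselID}.
{ShipmentID, Weight}: every determinant is a superkey — BCNF.
{Destination, ETA, ShipmentID, VesselID}: every determinant is a superkey — BCNF.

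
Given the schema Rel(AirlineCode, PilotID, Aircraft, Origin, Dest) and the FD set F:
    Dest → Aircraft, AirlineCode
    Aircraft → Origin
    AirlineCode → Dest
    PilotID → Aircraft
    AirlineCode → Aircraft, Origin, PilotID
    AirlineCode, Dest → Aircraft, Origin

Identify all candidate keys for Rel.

{AirlineCode}, {Dest}

{AirlineCode}⁺ = {Aircraft, AirlineCode, Dest, Origin, PilotID}, which is every attribute, so {AirlineCode} is a candidate key.
{Dest}⁺ = {Aircraft, AirlineCode, Dest, Origin, PilotID}, which is every attribute, so {Dest} is a candidate key.
These are minimal and exhaustive — every other superkey contains one of them.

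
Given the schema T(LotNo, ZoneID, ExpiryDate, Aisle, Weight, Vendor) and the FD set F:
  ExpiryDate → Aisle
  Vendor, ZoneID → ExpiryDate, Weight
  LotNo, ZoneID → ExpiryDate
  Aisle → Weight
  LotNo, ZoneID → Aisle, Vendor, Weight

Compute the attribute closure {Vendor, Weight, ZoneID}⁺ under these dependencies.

Start with {Vendor, Weight, ZoneID}.
Vendor, ZoneID → ExpiryDate, Weight applies; add {ExpiryDate} → now {ExpiryDate, Vendor, Weight, ZoneID}.
ExpiryDate → Aisle applies; add {Aisle} → now {Aisle, ExpiryDate, Vendor, Weight, ZoneID}.
No further FD applies.

{Aisle, ExpiryDate, Vendor, Weight, ZoneID}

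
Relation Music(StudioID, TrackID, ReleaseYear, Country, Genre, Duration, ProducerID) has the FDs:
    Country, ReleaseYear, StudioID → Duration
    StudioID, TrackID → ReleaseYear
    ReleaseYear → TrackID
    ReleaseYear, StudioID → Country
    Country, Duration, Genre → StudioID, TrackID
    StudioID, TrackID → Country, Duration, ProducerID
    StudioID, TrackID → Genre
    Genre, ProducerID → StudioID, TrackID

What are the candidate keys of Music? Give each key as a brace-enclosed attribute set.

{Country, Duration, Genre}, {Genre, ProducerID}, {ReleaseYear, StudioID}, {StudioID, TrackID}

{Genre, ProducerID}⁺ = {Country, Duration, Genre, ProducerID, ReleaseYear, StudioID, TrackID} — all of the relation — so {Genre, ProducerID} is a candidate key.
{ReleaseYear, StudioID}⁺ = {Country, Duration, Genre, ProducerID, ReleaseYear, StudioID, TrackID} — all of the relation — so {ReleaseYear, StudioID} is a candidate key.
{StudioID, TrackID}⁺ = {Country, Duration, Genre, ProducerID, ReleaseYear, StudioID, TrackID} — all of the relation — so {StudioID, TrackID} is a candidate key.
{Country, Duration, Genre}⁺ = {Country, Duration, Genre, ProducerID, ReleaseYear, StudioID, TrackID} — all of the relation — so {Country, Duration, Genre} is a candidate key.
Any other superkey properly contains one of these, so there are no further candidate keys.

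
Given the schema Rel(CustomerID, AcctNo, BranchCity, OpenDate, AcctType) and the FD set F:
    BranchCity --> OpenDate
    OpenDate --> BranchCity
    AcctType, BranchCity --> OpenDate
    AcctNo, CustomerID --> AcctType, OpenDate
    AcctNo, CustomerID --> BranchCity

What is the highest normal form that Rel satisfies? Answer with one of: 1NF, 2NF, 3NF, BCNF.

2NF

Candidate key: {AcctNo, CustomerID}. Prime attributes: {AcctNo, CustomerID}.
BranchCity --> OpenDate: {BranchCity}⁺ = {BranchCity, OpenDate}, which is not all of the attributes, so the left side is not a superkey — BCNF is violated.
BranchCity --> OpenDate has non-prime {OpenDate} on the right and a non-superkey on the left, so 3NF fails.
Checking every proper subset of each key, none determines a non-prime attribute — 2NF is satisfied.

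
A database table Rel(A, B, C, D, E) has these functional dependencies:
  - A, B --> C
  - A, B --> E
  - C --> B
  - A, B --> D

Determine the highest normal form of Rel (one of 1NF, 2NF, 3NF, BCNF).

3NF

Candidate keys: {A, B}, {A, C}. Prime attributes: {A, B, C}.
For C --> B we have {C}⁺ = {B, C}; {C} is not a superkey, so BCNF fails.
Its right-hand attributes {B} are all prime, as are those of every other non-superkey FD — the relation is in 3NF.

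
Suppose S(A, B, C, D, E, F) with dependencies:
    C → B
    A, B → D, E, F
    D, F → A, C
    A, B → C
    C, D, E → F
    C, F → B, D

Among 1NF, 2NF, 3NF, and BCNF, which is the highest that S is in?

Candidate keys: {A, B}, {A, C}, {C, D, E}, {C, F}, {D, F}. Prime attributes: {A, B, C, D, E, F}.
C → B breaks BCNF: {C}⁺ = {B, C}, so {C} is not a superkey.
Since {B} ⊆ prime attributes and every other non-superkey FD also has a prime right side, the schema is in 3NF.

3NF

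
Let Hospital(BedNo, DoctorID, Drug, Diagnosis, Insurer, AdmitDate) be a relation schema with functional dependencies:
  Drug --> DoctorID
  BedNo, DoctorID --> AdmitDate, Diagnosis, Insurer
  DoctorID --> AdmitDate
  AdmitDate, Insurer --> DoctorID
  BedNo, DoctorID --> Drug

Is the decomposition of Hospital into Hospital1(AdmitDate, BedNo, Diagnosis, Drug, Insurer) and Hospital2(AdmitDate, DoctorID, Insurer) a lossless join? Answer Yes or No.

The shared attributes are {AdmitDate, Insurer} and {AdmitDate, Insurer}⁺ = {AdmitDate, DoctorID, Insurer}.
Since Hospital2 ⊆ {AdmitDate, DoctorID, Insurer}, the intersection is a superkey of Hospital2; the decomposition is lossless.

Yes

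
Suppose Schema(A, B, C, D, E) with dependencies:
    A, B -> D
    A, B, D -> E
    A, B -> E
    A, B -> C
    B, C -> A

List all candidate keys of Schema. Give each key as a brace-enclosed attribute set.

{A, B}, {B, C}

No FD produces {B}, so it must be in every candidate key.
{A, B}⁺ = {A, B, C, D, E} — all of the relation — so {A, B} is a candidate key.
{B, C}⁺ = {A, B, C, D, E} — all of the relation — so {B, C} is a candidate key.
Any other superkey properly contains one of these, so there are no further candidate keys.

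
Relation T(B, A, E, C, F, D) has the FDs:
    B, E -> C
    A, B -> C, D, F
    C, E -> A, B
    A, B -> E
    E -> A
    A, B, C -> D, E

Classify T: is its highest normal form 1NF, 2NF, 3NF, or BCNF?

Candidate keys: {A, B}, {B, E}, {C, E}. Prime attributes: {A, B, C, E}.
E -> A breaks BCNF: {E}⁺ = {A, E}, so {E} is not a superkey.
Its right-hand attributes {A} are all prime, as are those of every other non-superkey FD — the relation is in 3NF.

3NF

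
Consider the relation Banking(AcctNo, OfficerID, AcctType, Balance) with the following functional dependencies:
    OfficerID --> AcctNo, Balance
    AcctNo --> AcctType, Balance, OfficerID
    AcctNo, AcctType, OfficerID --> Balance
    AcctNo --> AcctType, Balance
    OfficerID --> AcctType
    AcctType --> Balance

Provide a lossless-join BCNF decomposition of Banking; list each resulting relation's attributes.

Candidate keys of the original relation: {AcctNo}, {OfficerID}.
{AcctNo, AcctType, Balance, OfficerID}: {AcctType} determines {AcctType, Balance} here but is not a superkey — split on AcctType --> Balance, giving {AcctType, Balance} and {AcctNo, AcctType, OfficerID}.
{AcctType, Balance}: every determinant is a superkey — BCNF.
{AcctNo, AcctType, OfficerID}: every determinant is a superkey — BCNF.

{AcctNo, AcctType, OfficerID}; {AcctType, Balance}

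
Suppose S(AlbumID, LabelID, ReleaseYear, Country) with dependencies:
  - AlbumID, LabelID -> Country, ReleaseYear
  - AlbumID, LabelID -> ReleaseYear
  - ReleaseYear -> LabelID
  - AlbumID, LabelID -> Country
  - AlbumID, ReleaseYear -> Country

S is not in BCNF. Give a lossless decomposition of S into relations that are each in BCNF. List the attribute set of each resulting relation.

Candidate keys of the original relation: {AlbumID, LabelID}, {AlbumID, ReleaseYear}.
In {AlbumID, Country, LabelID, ReleaseYear}, {ReleaseYear} is not a superkey ({ReleaseYear}⁺ restricted to this set is {LabelID, ReleaseYear}), so split on ReleaseYear -> LabelID into {LabelID, ReleaseYear} and {AlbumID, Country, ReleaseYear}.
{LabelID, ReleaseYear}: every determinant is a superkey — BCNF.
{AlbumID, Country, ReleaseYear}: every determinant is a superkey — BCNF.

{AlbumID, Country, ReleaseYear}; {LabelID, ReleaseYear}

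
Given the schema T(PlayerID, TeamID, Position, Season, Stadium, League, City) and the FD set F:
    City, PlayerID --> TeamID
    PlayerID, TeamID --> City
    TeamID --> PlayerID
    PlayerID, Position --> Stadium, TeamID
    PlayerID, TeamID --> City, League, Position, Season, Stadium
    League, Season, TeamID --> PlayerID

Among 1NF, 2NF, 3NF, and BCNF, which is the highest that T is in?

BCNF

Candidate keys: {City, PlayerID}, {PlayerID, Position}, {TeamID}. Prime attributes: {City, PlayerID, Position, TeamID}.
Each dependency's left side is a superkey — BCNF holds.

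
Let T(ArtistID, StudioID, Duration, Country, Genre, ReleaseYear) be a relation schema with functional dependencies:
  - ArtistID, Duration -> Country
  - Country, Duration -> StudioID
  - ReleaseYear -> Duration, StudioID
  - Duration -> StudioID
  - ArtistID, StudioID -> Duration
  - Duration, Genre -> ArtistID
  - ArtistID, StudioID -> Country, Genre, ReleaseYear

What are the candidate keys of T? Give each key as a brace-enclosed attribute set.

{ArtistID, Duration} is a candidate key since {ArtistID, Duration}⁺ = {ArtistID, Country, Duration, Genre, ReleaseYear, StudioID} covers every attribute.
{ArtistID, ReleaseYear} is a candidate key since {ArtistID, ReleaseYear}⁺ = {ArtistID, Country, Duration, Genre, ReleaseYear, StudioID} covers every attribute.
{ArtistID, StudioID} is a candidate key since {ArtistID, StudioID}⁺ = {ArtistID, Country, Duration, Genre, ReleaseYear, StudioID} covers every attribute.
{Duration, Genre} is a candidate key since {Duration, Genre}⁺ = {ArtistID, Country, Duration, Genre, ReleaseYear, StudioID} covers every attribute.
{Genre, ReleaseYear} is a candidate key since {Genre, ReleaseYear}⁺ = {ArtistID, Country, Duration, Genre, ReleaseYear, StudioID} covers every attribute.
No proper subset of any of these is a key, and no other minimal superkey exists.

{ArtistID, Duration}, {ArtistID, ReleaseYear}, {ArtistID, StudioID}, {Duration, Genre}, {Genre, ReleaseYear}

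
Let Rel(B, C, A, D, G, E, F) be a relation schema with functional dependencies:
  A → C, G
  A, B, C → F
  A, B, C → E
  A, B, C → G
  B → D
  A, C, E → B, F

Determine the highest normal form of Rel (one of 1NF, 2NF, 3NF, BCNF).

Candidate keys: {A, B}, {A, E}. Prime attributes: {A, B, E}.
A → C, G breaks BCNF: {A}⁺ = {A, C, G}, so {A} is not a superkey.
Because {C, G} are non-prime and the left side of A → C, G is not a superkey, the relation is not in 3NF.
The proper key subset {A} of {A, B} determines non-prime {C, G}, so the relation is not even in 2NF.

1NF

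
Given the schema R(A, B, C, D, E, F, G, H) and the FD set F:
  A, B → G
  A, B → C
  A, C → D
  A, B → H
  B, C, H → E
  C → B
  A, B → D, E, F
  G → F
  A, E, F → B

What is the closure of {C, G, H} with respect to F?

{B, C, E, F, G, H}

Start with {C, G, H}.
C → B applies; add {B} → now {B, C, G, H}.
G → F applies; add {F} → now {B, C, F, G, H}.
B, C, H → E applies; add {E} → now {B, C, E, F, G, H}.
No further FD applies.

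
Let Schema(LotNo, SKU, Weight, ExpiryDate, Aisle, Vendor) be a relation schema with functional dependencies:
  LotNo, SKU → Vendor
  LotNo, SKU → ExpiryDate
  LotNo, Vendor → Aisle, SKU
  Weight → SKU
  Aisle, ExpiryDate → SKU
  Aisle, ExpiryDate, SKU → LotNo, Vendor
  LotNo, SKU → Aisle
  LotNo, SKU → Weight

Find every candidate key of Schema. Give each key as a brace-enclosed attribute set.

{Aisle, ExpiryDate}⁺ = {Aisle, ExpiryDate, LotNo, SKU, Vendor, Weight}, which is every attribute, so {Aisle, ExpiryDate} is a candidate key.
{LotNo, SKU}⁺ = {Aisle, ExpiryDate, LotNo, SKU, Vendor, Weight}, which is every attribute, so {LotNo, SKU} is a candidate key.
{LotNo, Vendor}⁺ = {Aisle, ExpiryDate, LotNo, SKU, Vendor, Weight}, which is every attribute, so {LotNo, Vendor} is a candidate key.
{LotNo, Weight}⁺ = {Aisle, ExpiryDate, LotNo, SKU, Vendor, Weight}, which is every attribute, so {LotNo, Weight} is a candidate key.
These are minimal and exhaustive — every other superkey contains one of them.

{Aisle, ExpiryDate}, {LotNo, SKU}, {LotNo, Vendor}, {LotNo, Weight}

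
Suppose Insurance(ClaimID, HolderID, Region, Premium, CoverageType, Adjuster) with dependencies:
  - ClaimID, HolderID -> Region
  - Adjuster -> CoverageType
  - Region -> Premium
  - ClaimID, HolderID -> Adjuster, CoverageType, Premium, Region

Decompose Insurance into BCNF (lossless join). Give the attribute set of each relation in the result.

{Adjuster, ClaimID, HolderID, Region}; {Adjuster, CoverageType}; {Premium, Region}

Candidate key of the original relation: {ClaimID, HolderID}.
{Adjuster, ClaimID, CoverageType, HolderID, Premium, Region}: {Adjuster} determines {Adjuster, CoverageType} here but is not a superkey — split on Adjuster -> CoverageType, giving {Adjuster, CoverageType} and {Adjuster, ClaimID, HolderID, Premium, Region}.
{Adjuster, CoverageType}: every determinant is a superkey — BCNF.
{Adjuster, ClaimID, HolderID, Premium, Region}: {Region} determines {Premium, Region} here but is not a superkey — split on Region -> Premium, giving {Premium, Region} and {Adjuster, ClaimID, HolderID, Region}.
{Premium, Region}: every determinant is a superkey — BCNF.
{Adjuster, ClaimID, HolderID, Region}: every determinant is a superkey — BCNF.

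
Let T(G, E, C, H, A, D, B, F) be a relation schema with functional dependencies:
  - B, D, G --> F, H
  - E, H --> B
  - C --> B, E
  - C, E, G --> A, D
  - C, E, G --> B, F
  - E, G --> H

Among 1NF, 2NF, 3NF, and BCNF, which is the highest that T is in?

1NF

Candidate key: {C, G}. Prime attributes: {C, G}.
B, D, G --> F, H: {B, D, G}⁺ = {B, D, F, G, H}, which is not all of the attributes, so the left side is not a superkey — BCNF is violated.
B, D, G --> F, H determines the non-prime attributes {F, H} from a non-superkey — 3NF is violated.
Since {C} ⊂ {C, G} and {C}⁺ ⊇ {B, E} with {B, E} non-prime, there is a partial dependency; 2NF fails.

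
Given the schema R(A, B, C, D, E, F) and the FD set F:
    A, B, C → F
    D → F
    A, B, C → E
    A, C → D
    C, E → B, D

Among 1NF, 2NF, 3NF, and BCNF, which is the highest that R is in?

1NF

Candidate keys: {A, B, C}, {A, C, E}. Prime attributes: {A, B, C, E}.
For D → F we have {D}⁺ = {D, F}; {D} is not a superkey, so BCNF fails.
Because {F} is non-prime and the left side of D → F is not a superkey, the relation is not in 3NF.
The proper key subset {A, C} of {A, B, C} determines non-prime {D, F}, so the relation is not even in 2NF.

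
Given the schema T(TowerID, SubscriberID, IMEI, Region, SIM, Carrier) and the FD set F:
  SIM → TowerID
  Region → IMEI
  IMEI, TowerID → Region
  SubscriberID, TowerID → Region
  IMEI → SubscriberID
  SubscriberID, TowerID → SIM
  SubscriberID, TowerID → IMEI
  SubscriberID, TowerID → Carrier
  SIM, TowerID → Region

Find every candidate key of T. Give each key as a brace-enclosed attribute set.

{SIM} is a candidate key since {SIM}⁺ = {Carrier, IMEI, Region, SIM, SubscriberID, TowerID} covers every attribute.
{IMEI, TowerID} is a candidate key since {IMEI, TowerID}⁺ = {Carrier, IMEI, Region, SIM, SubscriberID, TowerID} covers every attribute.
{Region, TowerID} is a candidate key since {Region, TowerID}⁺ = {Carrier, IMEI, Region, SIM, SubscriberID, TowerID} covers every attribute.
{SubscriberID, TowerID} is a candidate key since {SubscriberID, TowerID}⁺ = {Carrier, IMEI, Region, SIM, SubscriberID, TowerID} covers every attribute.
These are minimal and exhaustive — every other superkey contains one of them.

{IMEI, TowerID}, {Region, TowerID}, {SIM}, {SubscriberID, TowerID}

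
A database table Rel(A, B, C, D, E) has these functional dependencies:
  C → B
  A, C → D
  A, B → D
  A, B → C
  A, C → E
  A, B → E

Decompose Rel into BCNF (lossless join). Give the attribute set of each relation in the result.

{A, C, D, E}; {B, C}

Candidate keys of the original relation: {A, B}, {A, C}.
In {A, B, C, D, E}, {C} is not a superkey ({C}⁺ restricted to this set is {B, C}), so split on C → B into {B, C} and {A, C, D, E}.
{B, C} is in BCNF.
{A, C, D, E} is in BCNF.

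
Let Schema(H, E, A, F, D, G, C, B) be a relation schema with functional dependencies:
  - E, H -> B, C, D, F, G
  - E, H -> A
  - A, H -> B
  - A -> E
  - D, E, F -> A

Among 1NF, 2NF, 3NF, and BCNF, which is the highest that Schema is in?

3NF

Candidate keys: {A, H}, {E, H}. Prime attributes: {A, E, H}.
A -> E breaks BCNF: {A}⁺ = {A, E}, so {A} is not a superkey.
Since {E} ⊆ prime attributes and every other non-superkey FD also has a prime right side, the schema is in 3NF.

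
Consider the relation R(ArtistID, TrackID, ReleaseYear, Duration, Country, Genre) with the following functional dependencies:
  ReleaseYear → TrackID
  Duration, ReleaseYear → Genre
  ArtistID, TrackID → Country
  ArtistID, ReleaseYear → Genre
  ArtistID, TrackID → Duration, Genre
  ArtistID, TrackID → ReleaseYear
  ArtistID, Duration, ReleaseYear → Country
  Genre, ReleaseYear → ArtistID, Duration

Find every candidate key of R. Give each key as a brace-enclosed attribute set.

{ArtistID, ReleaseYear}⁺ = {ArtistID, Country, Duration, Genre, ReleaseYear, TrackID} — all of the relation — so {ArtistID, ReleaseYear} is a candidate key.
{ArtistID, TrackID}⁺ = {ArtistID, Country, Duration, Genre, ReleaseYear, TrackID} — all of the relation — so {ArtistID, TrackID} is a candidate key.
{Duration, ReleaseYear}⁺ = {ArtistID, Country, Duration, Genre, ReleaseYear, TrackID} — all of the relation — so {Duration, ReleaseYear} is a candidate key.
{Genre, ReleaseYear}⁺ = {ArtistID, Country, Duration, Genre, ReleaseYear, TrackID} — all of the relation — so {Genre, ReleaseYear} is a candidate key.
These are minimal and exhaustive — every other superkey contains one of them.

{ArtistID, ReleaseYear}, {ArtistID, TrackID}, {Duration, ReleaseYear}, {Genre, ReleaseYear}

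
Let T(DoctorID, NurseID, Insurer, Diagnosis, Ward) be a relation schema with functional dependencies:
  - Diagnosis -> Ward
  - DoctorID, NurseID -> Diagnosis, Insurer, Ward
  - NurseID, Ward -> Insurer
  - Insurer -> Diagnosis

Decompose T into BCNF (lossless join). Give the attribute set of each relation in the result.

{Diagnosis, Insurer}; {Diagnosis, Ward}; {DoctorID, Insurer, NurseID}

Candidate key of the original relation: {DoctorID, NurseID}.
Within {Diagnosis, DoctorID, Insurer, NurseID, Ward}: {Diagnosis}⁺ ∩ {Diagnosis, DoctorID, Insurer, NurseID, Ward} = {Diagnosis, Ward}, not the whole set, so Diagnosis -> Ward violates BCNF; decompose into {Diagnosis, Ward} and {Diagnosis, DoctorID, Insurer, NurseID}.
{Diagnosis, Ward} is in BCNF.
Within {Diagnosis, DoctorID, Insurer, NurseID}: {Insurer}⁺ ∩ {Diagnosis, DoctorID, Insurer, NurseID} = {Diagnosis, Insurer}, not the whole set, so Insurer -> Diagnosis violates BCNF; decompose into {Diagnosis, Insurer} and {DoctorID, Insurer, NurseID}.
{Diagnosis, Insurer} is in BCNF.
{DoctorID, Insurer, NurseID} is in BCNF.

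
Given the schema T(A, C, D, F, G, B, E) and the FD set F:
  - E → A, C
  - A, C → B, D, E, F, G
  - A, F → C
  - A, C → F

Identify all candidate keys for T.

{E} is a candidate key since {E}⁺ = {A, B, C, D, E, F, G} covers every attribute.
{A, C} is a candidate key since {A, C}⁺ = {A, B, C, D, E, F, G} covers every attribute.
{A, F} is a candidate key since {A, F}⁺ = {A, B, C, D, E, F, G} covers every attribute.
These are minimal and exhaustive — every other superkey contains one of them.

{A, C}, {A, F}, {E}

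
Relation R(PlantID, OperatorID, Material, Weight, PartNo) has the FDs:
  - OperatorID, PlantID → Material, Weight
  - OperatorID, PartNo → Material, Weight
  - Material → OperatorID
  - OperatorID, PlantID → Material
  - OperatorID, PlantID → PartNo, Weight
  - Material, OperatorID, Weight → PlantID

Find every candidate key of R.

{Material, PartNo}, {Material, PlantID}, {Material, Weight}, {OperatorID, PartNo}, {OperatorID, PlantID}

{Material, PartNo}⁺ = {Material, OperatorID, PartNo, PlantID, Weight} — all of the relation — so {Material, PartNo} is a candidate key.
{Material, PlantID}⁺ = {Material, OperatorID, PartNo, PlantID, Weight} — all of the relation — so {Material, PlantID} is a candidate key.
{Material, Weight}⁺ = {Material, OperatorID, PartNo, PlantID, Weight} — all of the relation — so {Material, Weight} is a candidate key.
{OperatorID, PartNo}⁺ = {Material, OperatorID, PartNo, PlantID, Weight} — all of the relation — so {OperatorID, PartNo} is a candidate key.
{OperatorID, PlantID}⁺ = {Material, OperatorID, PartNo, PlantID, Weight} — all of the relation — so {OperatorID, PlantID} is a candidate key.
No proper subset of any of these is a key, and no other minimal superkey exists.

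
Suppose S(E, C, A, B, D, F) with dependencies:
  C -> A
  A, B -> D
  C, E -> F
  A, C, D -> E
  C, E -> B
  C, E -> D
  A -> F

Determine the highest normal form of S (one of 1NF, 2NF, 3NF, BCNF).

Candidate keys: {B, C}, {C, D}, {C, E}. Prime attributes: {B, C, D, E}.
C -> A breaks BCNF: {C}⁺ = {A, C, F}, so {C} is not a superkey.
C -> A determines the non-prime attribute {A} from a non-superkey — 3NF is violated.
Since {C} ⊂ {B, C} and {C}⁺ ⊇ {A, F} with {A, F} non-prime, there is a partial dependency; 2NF fails.

1NF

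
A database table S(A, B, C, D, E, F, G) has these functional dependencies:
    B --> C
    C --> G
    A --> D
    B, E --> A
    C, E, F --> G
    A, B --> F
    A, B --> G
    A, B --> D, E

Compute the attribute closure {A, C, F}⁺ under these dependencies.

Start with {A, C, F}.
C --> G applies; add {G} → now {A, C, F, G}.
A --> D applies; add {D} → now {A, C, D, F, G}.
No further FD applies.

{A, C, D, F, G}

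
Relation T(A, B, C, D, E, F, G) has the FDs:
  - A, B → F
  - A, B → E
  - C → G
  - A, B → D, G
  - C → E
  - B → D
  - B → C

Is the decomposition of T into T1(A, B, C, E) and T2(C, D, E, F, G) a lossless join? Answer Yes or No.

No

T1 ∩ T2 = {C, E}; its closure under F is {C, E, G}.
The closure covers neither T1 nor T2 entirely; the join is not lossless.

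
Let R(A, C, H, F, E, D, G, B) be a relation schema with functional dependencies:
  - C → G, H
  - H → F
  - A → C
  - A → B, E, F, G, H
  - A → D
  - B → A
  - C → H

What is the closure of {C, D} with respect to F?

Start with {C, D}.
C → G, H applies; add {G, H} → now {C, D, G, H}.
H → F applies; add {F} → now {C, D, F, G, H}.
No further FD applies.

{C, D, F, G, H}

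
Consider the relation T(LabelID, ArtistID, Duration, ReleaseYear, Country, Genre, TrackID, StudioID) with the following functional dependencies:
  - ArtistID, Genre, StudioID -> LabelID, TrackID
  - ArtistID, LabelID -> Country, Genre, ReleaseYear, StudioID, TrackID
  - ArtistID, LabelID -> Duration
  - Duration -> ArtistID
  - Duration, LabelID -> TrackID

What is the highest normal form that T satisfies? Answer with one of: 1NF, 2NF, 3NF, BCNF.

3NF

Candidate keys: {ArtistID, Genre, StudioID}, {ArtistID, LabelID}, {Duration, Genre, StudioID}, {Duration, LabelID}. Prime attributes: {ArtistID, Duration, Genre, LabelID, StudioID}.
For Duration -> ArtistID we have {Duration}⁺ = {ArtistID, Duration}; {Duration} is not a superkey, so BCNF fails.
Its right-hand attributes {ArtistID} are all prime, as are those of every other non-superkey FD — the relation is in 3NF.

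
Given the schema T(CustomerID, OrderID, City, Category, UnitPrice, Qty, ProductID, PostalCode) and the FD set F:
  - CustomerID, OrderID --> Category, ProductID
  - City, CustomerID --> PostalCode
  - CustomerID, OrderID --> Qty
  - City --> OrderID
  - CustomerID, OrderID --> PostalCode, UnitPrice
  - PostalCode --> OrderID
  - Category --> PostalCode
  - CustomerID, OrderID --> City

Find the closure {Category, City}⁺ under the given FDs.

Start with {Category, City}.
City --> OrderID applies; add {OrderID} → now {Category, City, OrderID}.
Category --> PostalCode applies; add {PostalCode} → now {Category, City, OrderID, PostalCode}.
No further FD applies.

{Category, City, OrderID, PostalCode}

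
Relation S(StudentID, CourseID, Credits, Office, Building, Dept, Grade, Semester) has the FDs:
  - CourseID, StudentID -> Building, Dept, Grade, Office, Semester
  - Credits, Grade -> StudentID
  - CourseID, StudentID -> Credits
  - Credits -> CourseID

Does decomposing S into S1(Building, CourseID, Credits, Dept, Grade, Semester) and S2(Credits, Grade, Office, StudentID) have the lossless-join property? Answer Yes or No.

Common attributes: {Credits, Grade}; their closure is {Building, CourseID, Credits, Dept, Grade, Office, Semester, StudentID}.
This includes all of S1, so the common attributes are a superkey of S1 — the join is lossless.

Yes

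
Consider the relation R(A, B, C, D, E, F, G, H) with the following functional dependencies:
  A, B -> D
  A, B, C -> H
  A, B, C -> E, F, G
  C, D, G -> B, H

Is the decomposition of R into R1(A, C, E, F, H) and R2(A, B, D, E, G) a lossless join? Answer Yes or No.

No

R1 ∩ R2 = {A, E}; its closure under F is {A, E}.
R1 ⊄ {A, E} and R2 ⊄ {A, E}, so the split is lossy.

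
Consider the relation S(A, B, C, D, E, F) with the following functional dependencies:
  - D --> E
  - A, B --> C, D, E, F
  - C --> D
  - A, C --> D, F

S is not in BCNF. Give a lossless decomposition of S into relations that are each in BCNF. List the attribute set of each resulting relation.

Candidate key of the original relation: {A, B}.
Within {A, B, C, D, E, F}: {D}⁺ ∩ {A, B, C, D, E, F} = {D, E}, not the whole set, so D --> E violates BCNF; decompose into {D, E} and {A, B, C, D, F}.
{D, E} has no BCNF violation.
Within {A, B, C, D, F}: {C}⁺ ∩ {A, B, C, D, F} = {C, D}, not the whole set, so C --> D violates BCNF; decompose into {C, D} and {A, B, C, F}.
{C, D} has no BCNF violation.
Within {A, B, C, F}: {A, C}⁺ ∩ {A, B, C, F} = {A, C, F}, not the whole set, so A, C --> F violates BCNF; decompose into {A, C, F} and {A, B, C}.
{A, C, F} has no BCNF violation.
{A, B, C} has no BCNF violation.

{A, B, C}; {A, C, F}; {C, D}; {D, E}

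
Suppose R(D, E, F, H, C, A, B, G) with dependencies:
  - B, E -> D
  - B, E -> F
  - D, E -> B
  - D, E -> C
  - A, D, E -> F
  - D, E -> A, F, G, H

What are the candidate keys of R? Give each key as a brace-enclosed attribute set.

{B, E}, {D, E}

No FD produces {E}, so it must be in every candidate key.
{B, E} is a candidate key since {B, E}⁺ = {A, B, C, D, E, F, G, H} covers every attribute.
{D, E} is a candidate key since {D, E}⁺ = {A, B, C, D, E, F, G, H} covers every attribute.
Any other superkey properly contains one of these, so there are no further candidate keys.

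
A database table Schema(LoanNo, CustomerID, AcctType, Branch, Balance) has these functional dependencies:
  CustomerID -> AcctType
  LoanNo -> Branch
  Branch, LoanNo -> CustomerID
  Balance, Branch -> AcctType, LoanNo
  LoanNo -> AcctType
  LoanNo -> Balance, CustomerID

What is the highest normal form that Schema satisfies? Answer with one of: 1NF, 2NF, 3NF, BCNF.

2NF

Candidate keys: {Balance, Branch}, {LoanNo}. Prime attributes: {Balance, Branch, LoanNo}.
For CustomerID -> AcctType we have {CustomerID}⁺ = {AcctType, CustomerID}; {CustomerID} is not a superkey, so BCNF fails.
CustomerID -> AcctType has non-prime {AcctType} on the right and a non-superkey on the left, so 3NF fails.
No non-prime attribute depends on a proper subset of any candidate key, so 2NF holds.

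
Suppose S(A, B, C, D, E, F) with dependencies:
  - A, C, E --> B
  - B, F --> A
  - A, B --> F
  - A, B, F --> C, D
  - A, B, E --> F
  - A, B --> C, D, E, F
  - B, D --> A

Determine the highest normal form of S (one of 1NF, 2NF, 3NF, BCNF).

BCNF

Candidate keys: {A, B}, {A, C, E}, {B, D}, {B, F}. Prime attributes: {A, B, C, D, E, F}.
Every FD has a superkey on the left, so the relation is in BCNF.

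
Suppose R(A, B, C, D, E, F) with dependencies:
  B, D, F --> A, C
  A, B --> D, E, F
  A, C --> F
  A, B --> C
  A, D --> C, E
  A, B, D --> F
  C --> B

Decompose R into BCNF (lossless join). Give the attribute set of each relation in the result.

Candidate keys of the original relation: {A, B}, {A, C}, {A, D}, {B, D, F}, {C, D, F}.
Within {A, B, C, D, E, F}: {C}⁺ ∩ {A, B, C, D, E, F} = {B, C}, not the whole set, so C --> B violates BCNF; decompose into {B, C} and {A, C, D, E, F}.
{B, C} is in BCNF.
{A, C, D, E, F} is in BCNF.

{A, C, D, E, F}; {B, C}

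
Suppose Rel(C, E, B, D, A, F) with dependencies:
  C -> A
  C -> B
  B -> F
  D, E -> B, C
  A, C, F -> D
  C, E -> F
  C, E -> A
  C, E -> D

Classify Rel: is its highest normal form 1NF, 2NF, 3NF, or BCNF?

Candidate keys: {C, E}, {D, E}. Prime attributes: {C, D, E}.
C -> A: {C}⁺ = {A, B, C, D, F}, which is not all of the attributes, so the left side is not a superkey — BCNF is violated.
C -> A determines the non-prime attribute {A} from a non-superkey — 3NF is violated.
{C} is a proper subset of the key {C, E}, and {C}⁺ contains the non-prime attributes {A, B, F} — a partial dependency, so 2NF is violated.

1NF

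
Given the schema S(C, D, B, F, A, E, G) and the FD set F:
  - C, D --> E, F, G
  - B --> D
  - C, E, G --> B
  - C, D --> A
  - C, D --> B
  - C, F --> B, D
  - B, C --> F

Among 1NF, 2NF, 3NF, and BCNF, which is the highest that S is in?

3NF

Candidate keys: {B, C}, {C, D}, {C, E, G}, {C, F}. Prime attributes: {B, C, D, E, F, G}.
B --> D: {B}⁺ = {B, D}, which is not all of the attributes, so the left side is not a superkey — BCNF is violated.
Since {D} ⊆ prime attributes and every other non-superkey FD also has a prime right side, the schema is in 3NF.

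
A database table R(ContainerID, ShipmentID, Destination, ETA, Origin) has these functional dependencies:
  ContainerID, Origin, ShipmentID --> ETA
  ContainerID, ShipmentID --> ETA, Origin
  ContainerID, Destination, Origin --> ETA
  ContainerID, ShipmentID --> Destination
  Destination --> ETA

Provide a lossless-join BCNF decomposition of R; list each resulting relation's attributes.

Candidate key of the original relation: {ContainerID, ShipmentID}.
In {ContainerID, Destination, ETA, Origin, ShipmentID}, {ContainerID, Destination, Origin} is not a superkey ({ContainerID, Destination, Origin}⁺ restricted to this set is {ContainerID, Destination, ETA, Origin}), so split on ContainerID, Destination, Origin --> ETA into {ContainerID, Destination, ETA, Origin} and {ContainerID, Destination, Origin, ShipmentID}.
In {ContainerID, Destination, ETA, Origin}, {Destination} is not a superkey ({Destination}⁺ restricted to this set is {Destination, ETA}), so split on Destination --> ETA into {Destination, ETA} and {ContainerID, Destination, Origin}.
{Destination, ETA} has no BCNF violation.
{ContainerID, Destination, Origin} has no BCNF violation.
{ContainerID, Destination, Origin, ShipmentID} has no BCNF violation.

{ContainerID, Destination, Origin, ShipmentID}; {Destination, ETA}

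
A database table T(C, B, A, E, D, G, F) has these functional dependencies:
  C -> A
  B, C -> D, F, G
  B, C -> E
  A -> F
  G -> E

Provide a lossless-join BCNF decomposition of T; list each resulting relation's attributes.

Candidate key of the original relation: {B, C}.
In {A, B, C, D, E, F, G}, {C} is not a superkey ({C}⁺ restricted to this set is {A, C, F}), so split on C -> A, F into {A, C, F} and {B, C, D, E, G}.
In {A, C, F}, {A} is not a superkey ({A}⁺ restricted to this set is {A, F}), so split on A -> F into {A, F} and {A, C}.
{A, F} is in BCNF.
{A, C} is in BCNF.
In {B, C, D, E, G}, {G} is not a superkey ({G}⁺ restricted to this set is {E, G}), so split on G -> E into {E, G} and {B, C, D, G}.
{E, G} is in BCNF.
{B, C, D, G} is in BCNF.

{A, C}; {A, F}; {B, C, D, G}; {E, G}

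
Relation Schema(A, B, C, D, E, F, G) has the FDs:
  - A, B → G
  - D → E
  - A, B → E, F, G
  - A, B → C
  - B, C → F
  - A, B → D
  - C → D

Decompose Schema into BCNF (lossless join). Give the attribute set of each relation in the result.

Candidate key of the original relation: {A, B}.
Within {A, B, C, D, E, F, G}: {D}⁺ ∩ {A, B, C, D, E, F, G} = {D, E}, not the whole set, so D → E violates BCNF; decompose into {D, E} and {A, B, C, D, F, G}.
{D, E} is in BCNF.
Within {A, B, C, D, F, G}: {B, C}⁺ ∩ {A, B, C, D, F, G} = {B, C, D, F}, not the whole set, so B, C → D, F violates BCNF; decompose into {B, C, D, F} and {A, B, C, G}.
Within {B, C, D, F}: {C}⁺ ∩ {B, C, D, F} = {C, D}, not the whole set, so C → D violates BCNF; decompose into {C, D} and {B, C, F}.
{C, D} is in BCNF.
{B, C, F} is in BCNF.
{A, B, C, G} is in BCNF.

{A, B, C, G}; {B, C, F}; {C, D}; {D, E}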